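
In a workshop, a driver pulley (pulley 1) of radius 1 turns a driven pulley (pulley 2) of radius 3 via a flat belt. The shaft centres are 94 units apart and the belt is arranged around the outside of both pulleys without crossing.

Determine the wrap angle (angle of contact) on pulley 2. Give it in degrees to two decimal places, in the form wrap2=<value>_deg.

open belt: β = asin((r2−r1)/C) = asin(2/94) = 1.2192°
wrap1 = π − 2β = 177.5617°
wrap2 = π + 2β = 182.4383°

wrap2=182.44_deg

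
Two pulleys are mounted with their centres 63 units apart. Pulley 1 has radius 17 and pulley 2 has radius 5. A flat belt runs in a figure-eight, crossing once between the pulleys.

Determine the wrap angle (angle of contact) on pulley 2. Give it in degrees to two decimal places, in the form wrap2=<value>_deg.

wrap2=220.88_deg

crossed belt: β = asin((r1+r2)/C) = asin(22/63) = 20.4388°
wrap1 = wrap2 = π + 2β = 220.8776°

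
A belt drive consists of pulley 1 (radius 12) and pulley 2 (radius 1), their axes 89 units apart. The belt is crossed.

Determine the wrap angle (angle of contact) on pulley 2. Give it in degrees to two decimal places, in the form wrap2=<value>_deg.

crossed belt: β = asin((r1+r2)/C) = asin(13/89) = 8.3991°
wrap1 = wrap2 = π + 2β = 196.7982°

wrap2=196.80_deg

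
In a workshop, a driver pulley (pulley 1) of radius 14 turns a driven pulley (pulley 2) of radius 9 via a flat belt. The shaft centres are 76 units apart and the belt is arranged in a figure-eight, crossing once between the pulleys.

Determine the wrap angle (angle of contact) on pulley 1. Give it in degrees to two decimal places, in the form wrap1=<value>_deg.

wrap1=215.23_deg

crossed belt: β = asin((r1+r2)/C) = asin(23/76) = 17.6157°
wrap1 = wrap2 = π + 2β = 215.2315°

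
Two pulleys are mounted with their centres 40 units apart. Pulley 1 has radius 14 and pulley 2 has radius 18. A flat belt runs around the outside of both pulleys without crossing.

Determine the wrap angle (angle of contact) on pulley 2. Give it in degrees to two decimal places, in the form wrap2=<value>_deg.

open belt: β = asin((r2−r1)/C) = asin(4/40) = 5.7392°
wrap1 = π − 2β = 168.5217°
wrap2 = π + 2β = 191.4783°

wrap2=191.48_deg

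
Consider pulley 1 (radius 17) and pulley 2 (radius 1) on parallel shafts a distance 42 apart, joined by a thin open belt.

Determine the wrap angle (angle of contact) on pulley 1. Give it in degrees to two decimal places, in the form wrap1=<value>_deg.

open belt: β = asin((r2−r1)/C) = asin(-16/42) = -22.3927°
wrap1 = π − 2β = 224.7854°
wrap2 = π + 2β = 135.2146°

wrap1=224.79_deg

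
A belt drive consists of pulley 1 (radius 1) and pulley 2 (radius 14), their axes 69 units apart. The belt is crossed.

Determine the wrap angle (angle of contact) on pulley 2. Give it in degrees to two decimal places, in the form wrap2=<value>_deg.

wrap2=205.11_deg

crossed belt: β = asin((r1+r2)/C) = asin(15/69) = 12.5559°
wrap1 = wrap2 = π + 2β = 205.1117°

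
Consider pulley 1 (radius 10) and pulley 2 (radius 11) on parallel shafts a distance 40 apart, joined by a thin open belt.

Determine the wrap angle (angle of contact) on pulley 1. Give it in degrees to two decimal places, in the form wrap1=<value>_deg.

open belt: β = asin((r2−r1)/C) = asin(1/40) = 1.4325°
wrap1 = π − 2β = 177.1349°
wrap2 = π + 2β = 182.8651°

wrap1=177.13_deg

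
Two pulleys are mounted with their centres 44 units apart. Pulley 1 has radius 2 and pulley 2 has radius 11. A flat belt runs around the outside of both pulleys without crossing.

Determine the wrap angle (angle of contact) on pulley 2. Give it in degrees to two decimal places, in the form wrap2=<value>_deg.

open belt: β = asin((r2−r1)/C) = asin(9/44) = 11.8029°
wrap1 = π − 2β = 156.3942°
wrap2 = π + 2β = 203.6058°

wrap2=203.61_deg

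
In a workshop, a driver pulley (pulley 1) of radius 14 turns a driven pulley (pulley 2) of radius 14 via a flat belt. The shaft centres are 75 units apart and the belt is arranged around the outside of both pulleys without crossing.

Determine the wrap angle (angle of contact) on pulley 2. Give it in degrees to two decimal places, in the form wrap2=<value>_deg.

wrap2=180.00_deg

open belt: β = asin((r2−r1)/C) = asin(0/75) = 0.0000°
wrap1 = π − 2β = 180.0000°
wrap2 = π + 2β = 180.0000°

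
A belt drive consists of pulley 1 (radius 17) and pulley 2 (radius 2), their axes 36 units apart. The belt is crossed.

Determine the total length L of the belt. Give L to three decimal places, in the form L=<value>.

L=141.973

crossed belt: β = asin((r1+r2)/C) = asin(19/36) = 31.8554°
wrap1 = wrap2 = π + 2β = 243.7109°
tangent length = C·cosβ = 30.5778
L = (r1+r2)·wrap + 2·C·cosβ = 19·4.2536 + 2·30.5778 = 141.9731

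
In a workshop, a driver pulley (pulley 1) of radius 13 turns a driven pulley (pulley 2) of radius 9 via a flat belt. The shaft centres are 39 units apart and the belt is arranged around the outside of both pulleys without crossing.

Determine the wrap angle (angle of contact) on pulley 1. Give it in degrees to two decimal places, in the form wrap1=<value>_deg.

open belt: β = asin((r2−r1)/C) = asin(-4/39) = -5.8868°
wrap1 = π − 2β = 191.7737°
wrap2 = π + 2β = 168.2263°

wrap1=191.77_deg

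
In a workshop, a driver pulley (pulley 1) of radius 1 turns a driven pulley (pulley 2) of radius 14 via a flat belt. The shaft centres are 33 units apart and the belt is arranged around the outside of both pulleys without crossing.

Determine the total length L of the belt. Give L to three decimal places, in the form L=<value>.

open belt: β = asin((r2−r1)/C) = asin(13/33) = 23.1998°
wrap1 = π − 2β = 133.6003°
wrap2 = π + 2β = 226.3997°
tangent length = C·cosβ = 30.3315
L = r1·wrap1 + r2·wrap2 + 2·C·cosβ = 1·2.3318 + 14·3.9514 + 2·30.3315 = 118.3146

L=118.315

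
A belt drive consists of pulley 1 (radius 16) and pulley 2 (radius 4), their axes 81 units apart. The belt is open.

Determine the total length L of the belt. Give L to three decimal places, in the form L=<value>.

L=226.613

open belt: β = asin((r2−r1)/C) = asin(-12/81) = -8.5196°
wrap1 = π − 2β = 197.0392°
wrap2 = π + 2β = 162.9608°
tangent length = C·cosβ = 80.1062
L = r1·wrap1 + r2·wrap2 + 2·C·cosβ = 16·3.4390 + 4·2.8442 + 2·80.1062 = 226.6129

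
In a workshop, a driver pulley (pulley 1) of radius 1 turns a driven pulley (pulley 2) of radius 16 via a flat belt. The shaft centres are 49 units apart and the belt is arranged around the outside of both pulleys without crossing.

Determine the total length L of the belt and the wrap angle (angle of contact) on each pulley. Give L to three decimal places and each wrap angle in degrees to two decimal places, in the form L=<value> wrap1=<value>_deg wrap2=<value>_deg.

L=156.036 wrap1=144.35_deg wrap2=215.65_deg

open belt: β = asin((r2−r1)/C) = asin(15/49) = 17.8257°
wrap1 = π − 2β = 144.3486°
wrap2 = π + 2β = 215.6514°
tangent length = C·cosβ = 46.6476
L = r1·wrap1 + r2·wrap2 + 2·C·cosβ = 1·2.5194 + 16·3.7638 + 2·46.6476 = 156.0358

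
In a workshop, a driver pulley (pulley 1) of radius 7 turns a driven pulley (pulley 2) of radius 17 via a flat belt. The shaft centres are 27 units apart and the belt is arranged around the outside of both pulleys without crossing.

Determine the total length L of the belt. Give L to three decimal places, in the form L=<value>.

L=133.146

open belt: β = asin((r2−r1)/C) = asin(10/27) = 21.7385°
wrap1 = π − 2β = 136.5231°
wrap2 = π + 2β = 223.4769°
tangent length = C·cosβ = 25.0799
L = r1·wrap1 + r2·wrap2 + 2·C·cosβ = 7·2.3828 + 17·3.9004 + 2·25.0799 = 133.1461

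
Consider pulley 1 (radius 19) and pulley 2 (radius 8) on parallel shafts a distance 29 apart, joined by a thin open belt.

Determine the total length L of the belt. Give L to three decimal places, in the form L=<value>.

open belt: β = asin((r2−r1)/C) = asin(-11/29) = -22.2910°
wrap1 = π − 2β = 224.5819°
wrap2 = π + 2β = 135.4181°
tangent length = C·cosβ = 26.8328
L = r1·wrap1 + r2·wrap2 + 2·C·cosβ = 19·3.9197 + 8·2.3635 + 2·26.8328 = 147.0478

L=147.048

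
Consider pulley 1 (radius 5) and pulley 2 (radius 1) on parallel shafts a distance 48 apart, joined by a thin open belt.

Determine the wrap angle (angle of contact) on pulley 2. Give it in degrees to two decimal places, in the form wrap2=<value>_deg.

open belt: β = asin((r2−r1)/C) = asin(-4/48) = -4.7802°
wrap1 = π − 2β = 189.5604°
wrap2 = π + 2β = 170.4396°

wrap2=170.44_deg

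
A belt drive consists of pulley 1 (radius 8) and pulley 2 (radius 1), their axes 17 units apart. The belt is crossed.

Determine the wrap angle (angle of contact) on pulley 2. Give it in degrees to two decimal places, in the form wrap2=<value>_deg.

crossed belt: β = asin((r1+r2)/C) = asin(9/17) = 31.9657°
wrap1 = wrap2 = π + 2β = 243.9314°

wrap2=243.93_deg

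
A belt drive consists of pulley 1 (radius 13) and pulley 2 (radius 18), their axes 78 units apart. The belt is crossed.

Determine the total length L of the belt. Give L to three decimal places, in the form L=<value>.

L=265.880

crossed belt: β = asin((r1+r2)/C) = asin(31/78) = 23.4180°
wrap1 = wrap2 = π + 2β = 226.8360°
tangent length = C·cosβ = 71.5751
L = (r1+r2)·wrap + 2·C·cosβ = 31·3.9590 + 2·71.5751 = 265.8803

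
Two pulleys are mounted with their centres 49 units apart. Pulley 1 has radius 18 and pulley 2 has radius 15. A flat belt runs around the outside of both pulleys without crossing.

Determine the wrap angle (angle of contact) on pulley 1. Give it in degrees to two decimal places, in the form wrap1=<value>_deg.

open belt: β = asin((r2−r1)/C) = asin(-3/49) = -3.5101°
wrap1 = π − 2β = 187.0202°
wrap2 = π + 2β = 172.9798°

wrap1=187.02_deg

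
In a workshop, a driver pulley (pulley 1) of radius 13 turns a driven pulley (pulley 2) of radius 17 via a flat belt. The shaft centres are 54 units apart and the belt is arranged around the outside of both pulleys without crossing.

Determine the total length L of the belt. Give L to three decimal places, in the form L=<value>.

L=202.544

open belt: β = asin((r2−r1)/C) = asin(4/54) = 4.2480°
wrap1 = π − 2β = 171.5040°
wrap2 = π + 2β = 188.4960°
tangent length = C·cosβ = 53.8516
L = r1·wrap1 + r2·wrap2 + 2·C·cosβ = 13·2.9933 + 17·3.2899 + 2·53.8516 = 202.5442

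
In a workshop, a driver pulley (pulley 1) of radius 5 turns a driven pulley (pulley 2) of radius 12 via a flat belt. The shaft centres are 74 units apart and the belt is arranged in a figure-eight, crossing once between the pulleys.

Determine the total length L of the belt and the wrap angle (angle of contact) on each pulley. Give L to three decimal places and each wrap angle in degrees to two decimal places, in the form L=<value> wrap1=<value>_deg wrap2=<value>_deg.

L=205.330 wrap1=206.56_deg wrap2=206.56_deg

crossed belt: β = asin((r1+r2)/C) = asin(17/74) = 13.2812°
wrap1 = wrap2 = π + 2β = 206.5623°
tangent length = C·cosβ = 72.0208
L = (r1+r2)·wrap + 2·C·cosβ = 17·3.6052 + 2·72.0208 = 205.3299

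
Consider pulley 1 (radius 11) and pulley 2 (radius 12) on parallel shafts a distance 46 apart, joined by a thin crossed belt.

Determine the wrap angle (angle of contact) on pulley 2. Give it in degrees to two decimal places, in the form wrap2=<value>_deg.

wrap2=240.00_deg

crossed belt: β = asin((r1+r2)/C) = asin(23/46) = 30.0000°
wrap1 = wrap2 = π + 2β = 240.0000°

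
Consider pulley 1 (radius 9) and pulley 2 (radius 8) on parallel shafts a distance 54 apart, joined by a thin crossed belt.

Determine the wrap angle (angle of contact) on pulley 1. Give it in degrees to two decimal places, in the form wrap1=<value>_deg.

wrap1=216.70_deg

crossed belt: β = asin((r1+r2)/C) = asin(17/54) = 18.3496°
wrap1 = wrap2 = π + 2β = 216.6993°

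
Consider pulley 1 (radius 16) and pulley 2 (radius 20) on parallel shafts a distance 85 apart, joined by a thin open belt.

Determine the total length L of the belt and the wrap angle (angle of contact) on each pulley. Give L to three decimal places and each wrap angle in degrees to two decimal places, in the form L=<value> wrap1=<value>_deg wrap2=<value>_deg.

open belt: β = asin((r2−r1)/C) = asin(4/85) = 2.6973°
wrap1 = π − 2β = 174.6055°
wrap2 = π + 2β = 185.3945°
tangent length = C·cosβ = 84.9058
L = r1·wrap1 + r2·wrap2 + 2·C·cosβ = 16·3.0474 + 20·3.2357 + 2·84.9058 = 283.2856

L=283.286 wrap1=174.61_deg wrap2=185.39_deg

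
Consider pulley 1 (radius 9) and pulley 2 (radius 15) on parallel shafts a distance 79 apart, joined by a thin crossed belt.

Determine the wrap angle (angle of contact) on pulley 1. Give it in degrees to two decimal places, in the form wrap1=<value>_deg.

wrap1=215.37_deg

crossed belt: β = asin((r1+r2)/C) = asin(24/79) = 17.6858°
wrap1 = wrap2 = π + 2β = 215.3717°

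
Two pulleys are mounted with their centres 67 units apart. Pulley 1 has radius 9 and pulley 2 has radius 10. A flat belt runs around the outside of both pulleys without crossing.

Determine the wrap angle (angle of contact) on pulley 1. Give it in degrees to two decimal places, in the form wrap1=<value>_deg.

wrap1=178.29_deg

open belt: β = asin((r2−r1)/C) = asin(1/67) = 0.8552°
wrap1 = π − 2β = 178.2896°
wrap2 = π + 2β = 181.7104°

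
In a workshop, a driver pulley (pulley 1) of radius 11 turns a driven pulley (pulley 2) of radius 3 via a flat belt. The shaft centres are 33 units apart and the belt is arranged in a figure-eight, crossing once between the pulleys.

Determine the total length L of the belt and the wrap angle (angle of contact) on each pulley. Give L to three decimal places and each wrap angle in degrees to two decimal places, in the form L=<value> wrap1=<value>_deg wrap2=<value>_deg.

crossed belt: β = asin((r1+r2)/C) = asin(14/33) = 25.1027°
wrap1 = wrap2 = π + 2β = 230.2054°
tangent length = C·cosβ = 29.8831
L = (r1+r2)·wrap + 2·C·cosβ = 14·4.0178 + 2·29.8831 = 116.0160

L=116.016 wrap1=230.21_deg wrap2=230.21_deg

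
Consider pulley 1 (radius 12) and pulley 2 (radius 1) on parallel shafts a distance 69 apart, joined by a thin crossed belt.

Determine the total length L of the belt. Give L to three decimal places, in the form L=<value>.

L=181.297

crossed belt: β = asin((r1+r2)/C) = asin(13/69) = 10.8598°
wrap1 = wrap2 = π + 2β = 201.7195°
tangent length = C·cosβ = 67.7643
L = (r1+r2)·wrap + 2·C·cosβ = 13·3.5207 + 2·67.7643 = 181.2973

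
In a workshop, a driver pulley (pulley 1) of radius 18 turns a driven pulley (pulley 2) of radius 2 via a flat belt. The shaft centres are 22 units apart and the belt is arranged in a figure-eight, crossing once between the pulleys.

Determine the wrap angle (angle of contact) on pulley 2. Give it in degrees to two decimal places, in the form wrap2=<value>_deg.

wrap2=310.76_deg

crossed belt: β = asin((r1+r2)/C) = asin(20/22) = 65.3800°
wrap1 = wrap2 = π + 2β = 310.7600°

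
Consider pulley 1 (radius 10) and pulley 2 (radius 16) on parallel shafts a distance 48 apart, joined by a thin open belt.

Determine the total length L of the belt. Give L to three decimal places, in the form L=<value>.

open belt: β = asin((r2−r1)/C) = asin(6/48) = 7.1808°
wrap1 = π − 2β = 165.6385°
wrap2 = π + 2β = 194.3615°
tangent length = C·cosβ = 47.6235
L = r1·wrap1 + r2·wrap2 + 2·C·cosβ = 10·2.8909 + 16·3.3922 + 2·47.6235 = 178.4324

L=178.432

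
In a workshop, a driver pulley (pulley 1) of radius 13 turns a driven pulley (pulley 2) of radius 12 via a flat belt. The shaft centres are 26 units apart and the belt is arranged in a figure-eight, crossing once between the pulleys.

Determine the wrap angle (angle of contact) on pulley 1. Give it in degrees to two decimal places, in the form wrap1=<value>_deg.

wrap1=328.12_deg

crossed belt: β = asin((r1+r2)/C) = asin(25/26) = 74.0576°
wrap1 = wrap2 = π + 2β = 328.1153°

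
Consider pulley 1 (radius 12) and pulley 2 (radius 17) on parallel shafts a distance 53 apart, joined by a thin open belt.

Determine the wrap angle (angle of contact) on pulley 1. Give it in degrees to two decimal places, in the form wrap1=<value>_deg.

wrap1=169.17_deg

open belt: β = asin((r2−r1)/C) = asin(5/53) = 5.4133°
wrap1 = π − 2β = 169.1734°
wrap2 = π + 2β = 190.8266°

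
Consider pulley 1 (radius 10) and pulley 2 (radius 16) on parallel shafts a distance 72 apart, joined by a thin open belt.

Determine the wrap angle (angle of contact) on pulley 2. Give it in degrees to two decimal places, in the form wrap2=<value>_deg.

wrap2=189.56_deg

open belt: β = asin((r2−r1)/C) = asin(6/72) = 4.7802°
wrap1 = π − 2β = 170.4396°
wrap2 = π + 2β = 189.5604°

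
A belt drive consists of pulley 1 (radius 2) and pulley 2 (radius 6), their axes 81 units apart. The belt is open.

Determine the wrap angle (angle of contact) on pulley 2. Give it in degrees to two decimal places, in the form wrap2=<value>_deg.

wrap2=185.66_deg

open belt: β = asin((r2−r1)/C) = asin(4/81) = 2.8306°
wrap1 = π − 2β = 174.3389°
wrap2 = π + 2β = 185.6611°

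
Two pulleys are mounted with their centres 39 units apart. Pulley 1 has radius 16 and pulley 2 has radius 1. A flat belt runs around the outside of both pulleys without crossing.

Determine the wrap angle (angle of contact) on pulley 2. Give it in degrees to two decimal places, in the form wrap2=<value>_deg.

open belt: β = asin((r2−r1)/C) = asin(-15/39) = -22.6199°
wrap1 = π − 2β = 225.2397°
wrap2 = π + 2β = 134.7603°

wrap2=134.76_deg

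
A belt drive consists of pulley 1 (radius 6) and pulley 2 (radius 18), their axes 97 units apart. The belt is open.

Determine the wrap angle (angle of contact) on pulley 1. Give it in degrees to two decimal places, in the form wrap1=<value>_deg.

wrap1=165.79_deg

open belt: β = asin((r2−r1)/C) = asin(12/97) = 7.1063°
wrap1 = π − 2β = 165.7873°
wrap2 = π + 2β = 194.2127°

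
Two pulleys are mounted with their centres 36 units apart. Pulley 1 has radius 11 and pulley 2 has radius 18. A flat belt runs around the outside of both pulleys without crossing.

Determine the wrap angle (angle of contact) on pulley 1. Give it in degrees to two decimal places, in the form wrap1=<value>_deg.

wrap1=157.58_deg

open belt: β = asin((r2−r1)/C) = asin(7/36) = 11.2123°
wrap1 = π − 2β = 157.5755°
wrap2 = π + 2β = 202.4245°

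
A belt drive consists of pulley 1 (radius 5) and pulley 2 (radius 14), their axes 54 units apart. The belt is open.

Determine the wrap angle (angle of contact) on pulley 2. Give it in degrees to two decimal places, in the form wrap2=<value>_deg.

wrap2=199.19_deg

open belt: β = asin((r2−r1)/C) = asin(9/54) = 9.5941°
wrap1 = π − 2β = 160.8119°
wrap2 = π + 2β = 199.1881°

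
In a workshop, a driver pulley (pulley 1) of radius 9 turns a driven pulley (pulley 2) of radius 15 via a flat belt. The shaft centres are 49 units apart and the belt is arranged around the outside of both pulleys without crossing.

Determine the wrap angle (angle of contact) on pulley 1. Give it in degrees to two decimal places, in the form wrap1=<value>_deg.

wrap1=165.93_deg

open belt: β = asin((r2−r1)/C) = asin(6/49) = 7.0335°
wrap1 = π − 2β = 165.9331°
wrap2 = π + 2β = 194.0669°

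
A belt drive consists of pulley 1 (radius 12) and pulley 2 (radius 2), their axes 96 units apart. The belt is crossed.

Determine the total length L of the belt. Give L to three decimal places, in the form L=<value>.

L=238.028

crossed belt: β = asin((r1+r2)/C) = asin(14/96) = 8.3855°
wrap1 = wrap2 = π + 2β = 196.7711°
tangent length = C·cosβ = 94.9737
L = (r1+r2)·wrap + 2·C·cosβ = 14·3.4343 + 2·94.9737 = 238.0276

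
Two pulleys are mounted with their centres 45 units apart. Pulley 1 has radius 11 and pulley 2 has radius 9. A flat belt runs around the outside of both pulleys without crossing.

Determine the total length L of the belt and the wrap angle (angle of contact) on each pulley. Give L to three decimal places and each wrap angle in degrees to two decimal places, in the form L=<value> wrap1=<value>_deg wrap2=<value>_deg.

open belt: β = asin((r2−r1)/C) = asin(-2/45) = -2.5473°
wrap1 = π − 2β = 185.0946°
wrap2 = π + 2β = 174.9054°
tangent length = C·cosβ = 44.9555
L = r1·wrap1 + r2·wrap2 + 2·C·cosβ = 11·3.2305 + 9·3.0527 + 2·44.9555 = 152.9208

L=152.921 wrap1=185.09_deg wrap2=174.91_deg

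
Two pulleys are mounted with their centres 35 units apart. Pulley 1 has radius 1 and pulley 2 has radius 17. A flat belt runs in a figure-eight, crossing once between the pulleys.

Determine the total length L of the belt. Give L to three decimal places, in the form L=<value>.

L=136.028

crossed belt: β = asin((r1+r2)/C) = asin(18/35) = 30.9497°
wrap1 = wrap2 = π + 2β = 241.8994°
tangent length = C·cosβ = 30.0167
L = (r1+r2)·wrap + 2·C·cosβ = 18·4.2219 + 2·30.0167 = 136.0283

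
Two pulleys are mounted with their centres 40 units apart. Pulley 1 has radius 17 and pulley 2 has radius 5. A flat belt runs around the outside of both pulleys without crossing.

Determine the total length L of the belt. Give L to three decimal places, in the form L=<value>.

L=152.743

open belt: β = asin((r2−r1)/C) = asin(-12/40) = -17.4576°
wrap1 = π − 2β = 214.9152°
wrap2 = π + 2β = 145.0848°
tangent length = C·cosβ = 38.1576
L = r1·wrap1 + r2·wrap2 + 2·C·cosβ = 17·3.7510 + 5·2.5322 + 2·38.1576 = 152.7428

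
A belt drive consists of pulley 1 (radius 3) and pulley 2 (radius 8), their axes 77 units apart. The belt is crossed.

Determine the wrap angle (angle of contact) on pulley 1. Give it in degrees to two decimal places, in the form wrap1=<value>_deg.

wrap1=196.43_deg

crossed belt: β = asin((r1+r2)/C) = asin(11/77) = 8.2132°
wrap1 = wrap2 = π + 2β = 196.4264°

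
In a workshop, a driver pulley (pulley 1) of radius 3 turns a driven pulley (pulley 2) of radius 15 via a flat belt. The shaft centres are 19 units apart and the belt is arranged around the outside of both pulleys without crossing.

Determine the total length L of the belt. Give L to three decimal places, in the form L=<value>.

open belt: β = asin((r2−r1)/C) = asin(12/19) = 39.1667°
wrap1 = π − 2β = 101.6666°
wrap2 = π + 2β = 258.3334°
tangent length = C·cosβ = 14.7309
L = r1·wrap1 + r2·wrap2 + 2·C·cosβ = 3·1.7744 + 15·4.5088 + 2·14.7309 = 102.4166

L=102.417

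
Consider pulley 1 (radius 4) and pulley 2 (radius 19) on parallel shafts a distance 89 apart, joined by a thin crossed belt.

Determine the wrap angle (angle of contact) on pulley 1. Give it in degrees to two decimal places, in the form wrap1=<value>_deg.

wrap1=209.95_deg

crossed belt: β = asin((r1+r2)/C) = asin(23/89) = 14.9767°
wrap1 = wrap2 = π + 2β = 209.9535°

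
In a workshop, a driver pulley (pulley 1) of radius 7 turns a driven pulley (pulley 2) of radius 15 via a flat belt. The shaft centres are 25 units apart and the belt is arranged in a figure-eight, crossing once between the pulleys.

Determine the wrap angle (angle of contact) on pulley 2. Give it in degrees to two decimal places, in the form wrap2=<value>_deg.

crossed belt: β = asin((r1+r2)/C) = asin(22/25) = 61.6424°
wrap1 = wrap2 = π + 2β = 303.2847°

wrap2=303.28_deg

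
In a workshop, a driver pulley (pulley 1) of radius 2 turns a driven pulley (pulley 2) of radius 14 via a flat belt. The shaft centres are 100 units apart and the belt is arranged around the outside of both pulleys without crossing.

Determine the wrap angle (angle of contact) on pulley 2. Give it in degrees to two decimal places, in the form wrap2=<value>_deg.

open belt: β = asin((r2−r1)/C) = asin(12/100) = 6.8921°
wrap1 = π − 2β = 166.2158°
wrap2 = π + 2β = 193.7842°

wrap2=193.78_deg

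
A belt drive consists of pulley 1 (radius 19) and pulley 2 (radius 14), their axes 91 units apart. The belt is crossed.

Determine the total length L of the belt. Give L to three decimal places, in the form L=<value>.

L=297.776

crossed belt: β = asin((r1+r2)/C) = asin(33/91) = 21.2623°
wrap1 = wrap2 = π + 2β = 222.5245°
tangent length = C·cosβ = 84.8057
L = (r1+r2)·wrap + 2·C·cosβ = 33·3.8838 + 2·84.8057 = 297.7762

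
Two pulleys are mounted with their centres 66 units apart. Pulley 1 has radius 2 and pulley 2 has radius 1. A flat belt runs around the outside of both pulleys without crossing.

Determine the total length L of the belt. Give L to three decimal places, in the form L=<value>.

open belt: β = asin((r2−r1)/C) = asin(-1/66) = -0.8682°
wrap1 = π − 2β = 181.7363°
wrap2 = π + 2β = 178.2637°
tangent length = C·cosβ = 65.9924
L = r1·wrap1 + r2·wrap2 + 2·C·cosβ = 2·3.1719 + 1·3.1113 + 2·65.9924 = 141.4399

L=141.440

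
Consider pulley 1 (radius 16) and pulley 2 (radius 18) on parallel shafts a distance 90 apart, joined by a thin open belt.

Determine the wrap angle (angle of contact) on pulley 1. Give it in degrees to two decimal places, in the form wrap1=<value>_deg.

open belt: β = asin((r2−r1)/C) = asin(2/90) = 1.2733°
wrap1 = π − 2β = 177.4533°
wrap2 = π + 2β = 182.5467°

wrap1=177.45_deg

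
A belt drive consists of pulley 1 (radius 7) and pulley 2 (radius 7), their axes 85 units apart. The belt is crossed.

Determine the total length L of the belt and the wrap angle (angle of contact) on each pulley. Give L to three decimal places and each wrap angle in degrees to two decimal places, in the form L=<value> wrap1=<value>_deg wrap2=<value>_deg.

crossed belt: β = asin((r1+r2)/C) = asin(14/85) = 9.4801°
wrap1 = wrap2 = π + 2β = 198.9603°
tangent length = C·cosβ = 83.8391
L = (r1+r2)·wrap + 2·C·cosβ = 14·3.4725 + 2·83.8391 = 216.2934

L=216.293 wrap1=198.96_deg wrap2=198.96_deg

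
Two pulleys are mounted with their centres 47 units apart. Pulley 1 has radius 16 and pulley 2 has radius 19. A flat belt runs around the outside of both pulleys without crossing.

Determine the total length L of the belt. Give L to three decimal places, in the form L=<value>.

open belt: β = asin((r2−r1)/C) = asin(3/47) = 3.6597°
wrap1 = π − 2β = 172.6807°
wrap2 = π + 2β = 187.3193°
tangent length = C·cosβ = 46.9042
L = r1·wrap1 + r2·wrap2 + 2·C·cosβ = 16·3.0138 + 19·3.2693 + 2·46.9042 = 204.1473

L=204.147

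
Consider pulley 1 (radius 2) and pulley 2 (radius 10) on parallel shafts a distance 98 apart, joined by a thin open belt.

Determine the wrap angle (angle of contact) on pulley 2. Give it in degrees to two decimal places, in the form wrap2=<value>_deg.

open belt: β = asin((r2−r1)/C) = asin(8/98) = 4.6824°
wrap1 = π − 2β = 170.6352°
wrap2 = π + 2β = 189.3648°

wrap2=189.36_deg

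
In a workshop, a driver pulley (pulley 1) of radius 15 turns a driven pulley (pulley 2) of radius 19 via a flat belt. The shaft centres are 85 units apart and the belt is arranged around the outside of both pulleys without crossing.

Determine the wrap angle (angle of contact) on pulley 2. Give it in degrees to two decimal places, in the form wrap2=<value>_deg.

wrap2=185.39_deg

open belt: β = asin((r2−r1)/C) = asin(4/85) = 2.6973°
wrap1 = π − 2β = 174.6055°
wrap2 = π + 2β = 185.3945°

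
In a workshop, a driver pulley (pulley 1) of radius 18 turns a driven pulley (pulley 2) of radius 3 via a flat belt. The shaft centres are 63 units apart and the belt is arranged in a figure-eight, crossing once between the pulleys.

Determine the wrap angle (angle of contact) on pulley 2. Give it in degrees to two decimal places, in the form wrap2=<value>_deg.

crossed belt: β = asin((r1+r2)/C) = asin(21/63) = 19.4712°
wrap1 = wrap2 = π + 2β = 218.9424°

wrap2=218.94_deg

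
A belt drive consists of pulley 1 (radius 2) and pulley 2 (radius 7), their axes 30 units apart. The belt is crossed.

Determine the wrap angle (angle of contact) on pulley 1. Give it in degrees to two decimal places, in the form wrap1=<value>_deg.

wrap1=214.92_deg

crossed belt: β = asin((r1+r2)/C) = asin(9/30) = 17.4576°
wrap1 = wrap2 = π + 2β = 214.9152°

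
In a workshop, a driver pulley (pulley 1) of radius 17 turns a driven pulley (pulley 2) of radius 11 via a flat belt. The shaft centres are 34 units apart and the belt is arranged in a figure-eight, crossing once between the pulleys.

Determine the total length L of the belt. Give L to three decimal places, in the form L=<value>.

crossed belt: β = asin((r1+r2)/C) = asin(28/34) = 55.4397°
wrap1 = wrap2 = π + 2β = 290.8794°
tangent length = C·cosβ = 19.2873
L = (r1+r2)·wrap + 2·C·cosβ = 28·5.0768 + 2·19.2873 = 180.7251

L=180.725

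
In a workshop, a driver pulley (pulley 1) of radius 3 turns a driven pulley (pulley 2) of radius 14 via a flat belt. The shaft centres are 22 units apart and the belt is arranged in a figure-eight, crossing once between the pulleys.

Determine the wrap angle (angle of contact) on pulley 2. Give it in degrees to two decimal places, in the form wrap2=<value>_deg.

crossed belt: β = asin((r1+r2)/C) = asin(17/22) = 50.5994°
wrap1 = wrap2 = π + 2β = 281.1989°

wrap2=281.20_deg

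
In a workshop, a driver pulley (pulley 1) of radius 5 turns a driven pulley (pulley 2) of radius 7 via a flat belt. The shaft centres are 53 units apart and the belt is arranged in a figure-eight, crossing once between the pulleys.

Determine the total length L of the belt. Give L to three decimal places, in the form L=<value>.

L=146.428

crossed belt: β = asin((r1+r2)/C) = asin(12/53) = 13.0861°
wrap1 = wrap2 = π + 2β = 206.1722°
tangent length = C·cosβ = 51.6236
L = (r1+r2)·wrap + 2·C·cosβ = 12·3.5984 + 2·51.6236 = 146.4279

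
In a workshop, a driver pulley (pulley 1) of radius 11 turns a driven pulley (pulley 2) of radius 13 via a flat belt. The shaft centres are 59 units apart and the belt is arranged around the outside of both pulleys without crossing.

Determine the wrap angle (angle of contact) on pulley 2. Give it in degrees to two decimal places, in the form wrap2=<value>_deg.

wrap2=183.89_deg

open belt: β = asin((r2−r1)/C) = asin(2/59) = 1.9426°
wrap1 = π − 2β = 176.1148°
wrap2 = π + 2β = 183.8852°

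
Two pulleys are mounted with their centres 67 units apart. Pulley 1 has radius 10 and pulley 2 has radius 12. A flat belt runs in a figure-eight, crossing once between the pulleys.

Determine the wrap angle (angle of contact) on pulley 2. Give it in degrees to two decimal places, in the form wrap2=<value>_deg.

wrap2=218.34_deg

crossed belt: β = asin((r1+r2)/C) = asin(22/67) = 19.1692°
wrap1 = wrap2 = π + 2β = 218.3383°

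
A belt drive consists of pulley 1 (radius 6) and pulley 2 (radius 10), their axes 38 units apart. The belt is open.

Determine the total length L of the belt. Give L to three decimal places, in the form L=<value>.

L=126.687

open belt: β = asin((r2−r1)/C) = asin(4/38) = 6.0423°
wrap1 = π − 2β = 167.9153°
wrap2 = π + 2β = 192.0847°
tangent length = C·cosβ = 37.7889
L = r1·wrap1 + r2·wrap2 + 2·C·cosβ = 6·2.9307 + 10·3.3525 + 2·37.7889 = 126.6869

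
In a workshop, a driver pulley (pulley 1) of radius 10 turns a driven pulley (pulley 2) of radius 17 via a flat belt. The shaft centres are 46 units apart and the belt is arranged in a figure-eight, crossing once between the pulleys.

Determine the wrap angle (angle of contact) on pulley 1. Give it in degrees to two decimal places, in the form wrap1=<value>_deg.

crossed belt: β = asin((r1+r2)/C) = asin(27/46) = 35.9413°
wrap1 = wrap2 = π + 2β = 251.8827°

wrap1=251.88_deg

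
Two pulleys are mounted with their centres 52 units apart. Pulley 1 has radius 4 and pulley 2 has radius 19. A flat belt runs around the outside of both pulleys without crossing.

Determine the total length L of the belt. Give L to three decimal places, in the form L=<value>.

open belt: β = asin((r2−r1)/C) = asin(15/52) = 16.7659°
wrap1 = π − 2β = 146.4683°
wrap2 = π + 2β = 213.5317°
tangent length = C·cosβ = 49.7896
L = r1·wrap1 + r2·wrap2 + 2·C·cosβ = 4·2.5564 + 19·3.7268 + 2·49.7896 = 180.6143

L=180.614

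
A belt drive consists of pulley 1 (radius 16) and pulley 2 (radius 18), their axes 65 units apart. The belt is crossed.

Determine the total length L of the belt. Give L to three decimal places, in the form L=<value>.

crossed belt: β = asin((r1+r2)/C) = asin(34/65) = 31.5389°
wrap1 = wrap2 = π + 2β = 243.0777°
tangent length = C·cosβ = 55.3986
L = (r1+r2)·wrap + 2·C·cosβ = 34·4.2425 + 2·55.3986 = 255.0423

L=255.042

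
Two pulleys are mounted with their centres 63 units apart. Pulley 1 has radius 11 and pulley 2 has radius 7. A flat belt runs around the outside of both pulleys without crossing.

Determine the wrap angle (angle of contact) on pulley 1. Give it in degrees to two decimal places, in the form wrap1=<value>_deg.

open belt: β = asin((r2−r1)/C) = asin(-4/63) = -3.6403°
wrap1 = π − 2β = 187.2806°
wrap2 = π + 2β = 172.7194°

wrap1=187.28_deg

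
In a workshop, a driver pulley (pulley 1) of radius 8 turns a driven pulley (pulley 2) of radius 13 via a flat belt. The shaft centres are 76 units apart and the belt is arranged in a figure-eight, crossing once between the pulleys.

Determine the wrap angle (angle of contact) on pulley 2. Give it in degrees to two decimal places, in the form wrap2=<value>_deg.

crossed belt: β = asin((r1+r2)/C) = asin(21/76) = 16.0404°
wrap1 = wrap2 = π + 2β = 212.0809°

wrap2=212.08_deg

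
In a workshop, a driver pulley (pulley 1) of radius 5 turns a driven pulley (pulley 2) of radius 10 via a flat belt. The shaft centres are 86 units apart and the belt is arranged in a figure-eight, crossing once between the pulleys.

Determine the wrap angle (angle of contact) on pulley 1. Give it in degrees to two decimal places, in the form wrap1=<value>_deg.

wrap1=200.09_deg

crossed belt: β = asin((r1+r2)/C) = asin(15/86) = 10.0448°
wrap1 = wrap2 = π + 2β = 200.0897°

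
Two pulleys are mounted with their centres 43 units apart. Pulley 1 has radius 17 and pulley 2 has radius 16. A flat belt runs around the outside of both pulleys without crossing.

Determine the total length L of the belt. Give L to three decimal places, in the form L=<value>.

open belt: β = asin((r2−r1)/C) = asin(-1/43) = -1.3326°
wrap1 = π − 2β = 182.6652°
wrap2 = π + 2β = 177.3348°
tangent length = C·cosβ = 42.9884
L = r1·wrap1 + r2·wrap2 + 2·C·cosβ = 17·3.1881 + 16·3.0951 + 2·42.9884 = 189.6958

L=189.696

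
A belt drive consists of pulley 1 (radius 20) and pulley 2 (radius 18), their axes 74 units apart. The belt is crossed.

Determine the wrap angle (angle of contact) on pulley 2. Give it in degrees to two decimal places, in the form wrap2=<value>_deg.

crossed belt: β = asin((r1+r2)/C) = asin(38/74) = 30.8981°
wrap1 = wrap2 = π + 2β = 241.7963°

wrap2=241.80_deg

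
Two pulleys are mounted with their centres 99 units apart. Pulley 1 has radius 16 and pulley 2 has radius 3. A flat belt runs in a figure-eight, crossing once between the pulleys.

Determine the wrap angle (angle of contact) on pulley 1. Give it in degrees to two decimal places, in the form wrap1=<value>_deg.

wrap1=202.13_deg

crossed belt: β = asin((r1+r2)/C) = asin(19/99) = 11.0648°
wrap1 = wrap2 = π + 2β = 202.1296°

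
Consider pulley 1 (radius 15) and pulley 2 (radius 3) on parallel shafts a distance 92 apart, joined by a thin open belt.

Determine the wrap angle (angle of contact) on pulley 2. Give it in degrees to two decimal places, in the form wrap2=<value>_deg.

open belt: β = asin((r2−r1)/C) = asin(-12/92) = -7.4947°
wrap1 = π − 2β = 194.9894°
wrap2 = π + 2β = 165.0106°

wrap2=165.01_deg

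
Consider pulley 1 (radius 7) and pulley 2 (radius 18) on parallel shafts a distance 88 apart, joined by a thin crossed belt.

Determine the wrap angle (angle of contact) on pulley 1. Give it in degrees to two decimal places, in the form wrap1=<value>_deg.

crossed belt: β = asin((r1+r2)/C) = asin(25/88) = 16.5045°
wrap1 = wrap2 = π + 2β = 213.0090°

wrap1=213.01_deg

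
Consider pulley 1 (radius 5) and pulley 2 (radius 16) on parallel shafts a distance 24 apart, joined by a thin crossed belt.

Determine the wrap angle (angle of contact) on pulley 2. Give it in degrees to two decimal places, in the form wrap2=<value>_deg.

crossed belt: β = asin((r1+r2)/C) = asin(21/24) = 61.0450°
wrap1 = wrap2 = π + 2β = 302.0900°

wrap2=302.09_deg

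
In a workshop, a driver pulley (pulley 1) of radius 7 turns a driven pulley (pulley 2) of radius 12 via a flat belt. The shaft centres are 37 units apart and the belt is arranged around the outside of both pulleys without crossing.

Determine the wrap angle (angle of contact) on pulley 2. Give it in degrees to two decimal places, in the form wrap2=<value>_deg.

open belt: β = asin((r2−r1)/C) = asin(5/37) = 7.7664°
wrap1 = π − 2β = 164.4671°
wrap2 = π + 2β = 195.5329°

wrap2=195.53_deg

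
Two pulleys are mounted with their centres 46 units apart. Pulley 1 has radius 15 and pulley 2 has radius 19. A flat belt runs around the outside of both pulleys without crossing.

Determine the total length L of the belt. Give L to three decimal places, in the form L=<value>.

L=199.162

open belt: β = asin((r2−r1)/C) = asin(4/46) = 4.9885°
wrap1 = π − 2β = 170.0229°
wrap2 = π + 2β = 189.9771°
tangent length = C·cosβ = 45.8258
L = r1·wrap1 + r2·wrap2 + 2·C·cosβ = 15·2.9675 + 19·3.3157 + 2·45.8258 = 199.1622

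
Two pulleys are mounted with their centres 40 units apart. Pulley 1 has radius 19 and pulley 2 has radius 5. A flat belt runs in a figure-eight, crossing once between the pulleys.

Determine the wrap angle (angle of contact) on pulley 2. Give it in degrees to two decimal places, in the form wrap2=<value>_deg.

crossed belt: β = asin((r1+r2)/C) = asin(24/40) = 36.8699°
wrap1 = wrap2 = π + 2β = 253.7398°

wrap2=253.74_deg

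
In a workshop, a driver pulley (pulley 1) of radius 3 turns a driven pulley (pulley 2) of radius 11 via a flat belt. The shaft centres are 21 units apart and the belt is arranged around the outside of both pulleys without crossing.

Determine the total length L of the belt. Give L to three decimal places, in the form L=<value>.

L=89.068

open belt: β = asin((r2−r1)/C) = asin(8/21) = 22.3927°
wrap1 = π − 2β = 135.2146°
wrap2 = π + 2β = 224.7854°
tangent length = C·cosβ = 19.4165
L = r1·wrap1 + r2·wrap2 + 2·C·cosβ = 3·2.3599 + 11·3.9232 + 2·19.4165 = 89.0685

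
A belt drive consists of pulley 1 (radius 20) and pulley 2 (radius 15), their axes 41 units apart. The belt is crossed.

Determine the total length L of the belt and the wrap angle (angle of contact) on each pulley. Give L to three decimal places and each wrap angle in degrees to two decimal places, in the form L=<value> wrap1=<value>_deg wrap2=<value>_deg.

L=224.272 wrap1=297.22_deg wrap2=297.22_deg

crossed belt: β = asin((r1+r2)/C) = asin(35/41) = 58.6119°
wrap1 = wrap2 = π + 2β = 297.2237°
tangent length = C·cosβ = 21.3542
L = (r1+r2)·wrap + 2·C·cosβ = 35·5.1875 + 2·21.3542 = 224.2719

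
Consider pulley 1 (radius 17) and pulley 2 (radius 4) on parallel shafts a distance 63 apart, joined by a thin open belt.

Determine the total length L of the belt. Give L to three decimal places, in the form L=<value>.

L=194.666

open belt: β = asin((r2−r1)/C) = asin(-13/63) = -11.9085°
wrap1 = π − 2β = 203.8170°
wrap2 = π + 2β = 156.1830°
tangent length = C·cosβ = 61.6441
L = r1·wrap1 + r2·wrap2 + 2·C·cosβ = 17·3.5573 + 4·2.7259 + 2·61.6441 = 194.6656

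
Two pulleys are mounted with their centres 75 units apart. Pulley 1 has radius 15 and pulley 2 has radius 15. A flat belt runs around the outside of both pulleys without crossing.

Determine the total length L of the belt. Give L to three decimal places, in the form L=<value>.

open belt: β = asin((r2−r1)/C) = asin(0/75) = 0.0000°
wrap1 = π − 2β = 180.0000°
wrap2 = π + 2β = 180.0000°
tangent length = C·cosβ = 75.0000
L = r1·wrap1 + r2·wrap2 + 2·C·cosβ = 15·3.1416 + 15·3.1416 + 2·75.0000 = 244.2478

L=244.248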